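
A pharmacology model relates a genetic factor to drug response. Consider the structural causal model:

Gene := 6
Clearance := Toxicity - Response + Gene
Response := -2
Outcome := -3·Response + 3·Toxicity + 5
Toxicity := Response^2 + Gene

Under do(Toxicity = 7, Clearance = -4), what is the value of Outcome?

Setting Toxicity = 7, Clearance = -4 by intervention discards those variables' equations.
Outcome = -3·Response + 3·Toxicity + 5  [with Response=-2, Toxicity=7]  = 32

32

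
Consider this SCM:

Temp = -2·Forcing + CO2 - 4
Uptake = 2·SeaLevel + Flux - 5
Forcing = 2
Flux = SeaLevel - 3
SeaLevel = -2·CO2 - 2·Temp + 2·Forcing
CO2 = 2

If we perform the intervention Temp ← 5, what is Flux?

-13

do(Temp=5) replaces the equation Temp = -2·Forcing + CO2 - 4 with the constant Temp = 5.
SeaLevel = -2·CO2 - 2·Temp + 2·Forcing  [with CO2=2, Temp=5, Forcing=2]  = -10
Flux = SeaLevel - 3  [with SeaLevel=-10]  = -13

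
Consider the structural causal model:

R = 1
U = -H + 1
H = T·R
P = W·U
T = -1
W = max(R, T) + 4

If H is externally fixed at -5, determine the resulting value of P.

30

The intervention breaks the incoming arrows to H: H = T·R no longer applies, and H = -5.
W = max(R, T) + 4  [with R=1, T=-1]  = 5
U = -H + 1  [with H=-5]  = 6
P = W·U  [with W=5, U=6]  = 30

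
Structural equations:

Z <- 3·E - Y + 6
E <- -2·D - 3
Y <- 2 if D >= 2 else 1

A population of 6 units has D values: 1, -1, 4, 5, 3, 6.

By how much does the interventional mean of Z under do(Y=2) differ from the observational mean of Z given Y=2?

9

Every unit gets Y=2 under the intervention. Z values become -11, 1, -29, -35, -23, -41; E[Z|do(Y=2)] = -23.
Conditioning on Y=2 selects the 4 unit(s) with D ∈ {4, 5, 3, 6}. Their Z values: -29, -35, -23, -41. Mean = -32.
Difference = -23 − (-32) = 9.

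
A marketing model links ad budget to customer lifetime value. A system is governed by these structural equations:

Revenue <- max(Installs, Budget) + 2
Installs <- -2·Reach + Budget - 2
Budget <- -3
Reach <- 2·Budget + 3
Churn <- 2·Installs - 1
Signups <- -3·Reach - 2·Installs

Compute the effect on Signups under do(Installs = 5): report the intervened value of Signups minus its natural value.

The intervention breaks the incoming arrows to Installs: Installs <- -2·Reach + Budget - 2 no longer applies, and Installs = 5.
Reach = 2·Budget + 3  [with Budget=-3]  = -3
Signups = -3·Reach - 2·Installs  [with Reach=-3, Installs=5]  = -1
Without intervention: Reach = 2·Budget + 3  [with Budget=-3]  = -3; Installs = -2·Reach + Budget - 2  [with Reach=-3, Budget=-3]  = 1; Signups = -3·Reach - 2·Installs  [with Reach=-3, Installs=1]  = 7.
Change = -1 − 7 = -8.

-8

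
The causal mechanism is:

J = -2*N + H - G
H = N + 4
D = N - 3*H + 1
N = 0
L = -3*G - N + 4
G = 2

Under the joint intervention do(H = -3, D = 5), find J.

-5

The joint intervention fixes H = -3, D = 5, removing each variable's own equation.
J = -2*N + H - G  [with N=0, H=-3, G=2]  = -5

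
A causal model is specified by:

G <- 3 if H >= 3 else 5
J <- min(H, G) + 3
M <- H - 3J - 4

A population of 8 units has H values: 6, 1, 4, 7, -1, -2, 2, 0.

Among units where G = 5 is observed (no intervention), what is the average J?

3

Observing G=5 restricts to units where G's equation naturally yields 5: H ∈ {1, -1, -2, 2, 0}. In that subpopulation J = 4, 2, 1, 5, 3, mean 3.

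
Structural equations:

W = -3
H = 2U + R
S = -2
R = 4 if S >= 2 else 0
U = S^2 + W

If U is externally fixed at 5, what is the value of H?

10

Intervening sets U = 5 and removes its equation (U = S^2 + W).
R = 4 if S >= 2 else 0  [with S=-2]  = 0
H = 2U + R  [with U=5, R=0]  = 10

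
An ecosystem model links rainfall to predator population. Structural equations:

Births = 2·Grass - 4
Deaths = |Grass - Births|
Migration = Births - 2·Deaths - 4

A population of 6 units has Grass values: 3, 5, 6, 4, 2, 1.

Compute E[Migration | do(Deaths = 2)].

-5

do(Deaths=2) breaks Deaths's dependence on Grass. With Deaths=2 fixed, Migration across the units is -6, -2, 0, -4, -8, -10, mean -5.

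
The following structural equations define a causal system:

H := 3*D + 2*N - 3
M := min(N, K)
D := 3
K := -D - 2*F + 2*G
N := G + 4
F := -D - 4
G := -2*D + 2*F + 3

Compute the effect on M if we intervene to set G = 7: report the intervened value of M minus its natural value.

The intervention breaks the incoming arrows to G: G := -2*D + 2*F + 3 no longer applies, and G = 7.
F = -D - 4  [with D=3]  = -7
N = G + 4  [with G=7]  = 11
K = -D - 2*F + 2*G  [with D=3, F=-7, G=7]  = 25
M = min(N, K)  [with N=11, K=25]  = 11
Without intervention: F = -D - 4  [with D=3]  = -7; G = -2*D + 2*F + 3  [with D=3, F=-7]  = -17; N = G + 4  [with G=-17]  = -13; K = -D - 2*F + 2*G  [with D=3, F=-7, G=-17]  = -23; M = min(N, K)  [with N=-13, K=-23]  = -23.
Change = 11 − (-23) = 34.

34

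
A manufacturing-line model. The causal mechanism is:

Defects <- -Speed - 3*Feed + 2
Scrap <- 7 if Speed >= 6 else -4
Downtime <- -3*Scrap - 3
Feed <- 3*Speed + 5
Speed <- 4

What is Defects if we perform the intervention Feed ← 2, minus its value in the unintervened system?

The intervention breaks the incoming arrows to Feed: Feed <- 3*Speed + 5 no longer applies, and Feed = 2.
Defects = -Speed - 3*Feed + 2  [with Speed=4, Feed=2]  = -8
Without intervention: Feed = 3*Speed + 5  [with Speed=4]  = 17; Defects = -Speed - 3*Feed + 2  [with Speed=4, Feed=17]  = -53.
Change = -8 − (-53) = 45.

45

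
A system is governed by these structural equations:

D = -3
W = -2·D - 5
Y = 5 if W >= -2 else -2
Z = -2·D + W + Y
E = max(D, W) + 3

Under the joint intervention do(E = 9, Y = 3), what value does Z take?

Under do(E = 9, Y = 3), each intervened variable's structural equation is replaced by its fixed value.
W = -2·D - 5  [with D=-3]  = 1
Z = -2·D + W + Y  [with D=-3, W=1, Y=3]  = 10

10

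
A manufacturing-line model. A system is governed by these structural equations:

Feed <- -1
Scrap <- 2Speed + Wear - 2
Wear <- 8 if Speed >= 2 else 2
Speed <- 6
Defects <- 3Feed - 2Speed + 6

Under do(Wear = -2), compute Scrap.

do(Wear=-2) replaces the equation Wear <- 8 if Speed >= 2 else 2 with the constant Wear = -2.
Scrap = 2Speed + Wear - 2  [with Speed=6, Wear=-2]  = 8

8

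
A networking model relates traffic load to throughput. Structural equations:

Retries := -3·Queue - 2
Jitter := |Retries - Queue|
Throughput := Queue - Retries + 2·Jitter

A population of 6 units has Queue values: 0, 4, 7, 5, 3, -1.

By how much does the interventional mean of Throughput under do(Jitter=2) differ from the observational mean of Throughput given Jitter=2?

Every unit gets Jitter=2 under the intervention. Throughput values become 6, 22, 34, 26, 18, 2; E[Throughput|do(Jitter=2)] = 18.
Conditioning on Jitter=2 selects the 2 unit(s) with Queue ∈ {0, -1}. Their Throughput values: 6, 2. Mean = 4.
Difference = 18 − 4 = 14.

14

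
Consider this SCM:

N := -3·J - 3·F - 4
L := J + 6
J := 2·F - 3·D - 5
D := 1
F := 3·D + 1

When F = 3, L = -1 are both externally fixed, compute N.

The joint intervention fixes F = 3, L = -1, removing each variable's own equation.
J = 2·F - 3·D - 5  [with F=3, D=1]  = -2
N = -3·J - 3·F - 4  [with J=-2, F=3]  = -7

-7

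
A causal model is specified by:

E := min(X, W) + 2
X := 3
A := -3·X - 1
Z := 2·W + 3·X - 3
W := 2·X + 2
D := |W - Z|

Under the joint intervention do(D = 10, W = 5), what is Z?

Setting D = 10, W = 5 by intervention discards those variables' equations.
Z = 2·W + 3·X - 3  [with W=5, X=3]  = 16

16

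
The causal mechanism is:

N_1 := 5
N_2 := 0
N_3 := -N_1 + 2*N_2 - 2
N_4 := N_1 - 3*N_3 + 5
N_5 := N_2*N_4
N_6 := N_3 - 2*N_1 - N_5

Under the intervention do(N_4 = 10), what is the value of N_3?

Under do(N_4=10), the mechanism N_4 := N_1 - 3*N_3 + 5 is discarded; N_4 is fixed at 10.
Since N_3 is not a descendant of the intervened variable, it is unaffected.
N_3 = -N_1 + 2*N_2 - 2  [with N_1=5, N_2=0]  = -7

-7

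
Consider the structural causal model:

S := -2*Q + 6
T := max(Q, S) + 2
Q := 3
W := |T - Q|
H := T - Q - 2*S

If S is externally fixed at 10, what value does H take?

Under do(S=10), the mechanism S := -2*Q + 6 is discarded; S is fixed at 10.
T = max(Q, S) + 2  [with Q=3, S=10]  = 12
H = T - Q - 2*S  [with T=12, Q=3, S=10]  = -11

-11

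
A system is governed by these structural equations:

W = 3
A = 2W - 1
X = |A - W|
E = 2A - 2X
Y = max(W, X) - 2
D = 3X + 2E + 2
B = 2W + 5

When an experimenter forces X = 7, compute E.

The intervention breaks the incoming arrows to X: X = |A - W| no longer applies, and X = 7.
A = 2W - 1  [with W=3]  = 5
E = 2A - 2X  [with A=5, X=7]  = -4

-4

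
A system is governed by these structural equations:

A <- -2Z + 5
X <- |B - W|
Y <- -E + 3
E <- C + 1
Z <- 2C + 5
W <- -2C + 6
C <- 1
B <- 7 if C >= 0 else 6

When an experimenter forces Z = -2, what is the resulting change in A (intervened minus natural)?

18

do(Z=-2) replaces the equation Z <- 2C + 5 with the constant Z = -2.
A = -2Z + 5  [with Z=-2]  = 9
Without intervention: Z = 2C + 5  [with C=1]  = 7; A = -2Z + 5  [with Z=7]  = -9.
Change = 9 − (-9) = 18.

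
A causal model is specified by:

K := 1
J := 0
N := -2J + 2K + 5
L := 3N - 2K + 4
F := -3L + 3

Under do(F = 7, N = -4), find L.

-10

Under do(F = 7, N = -4), each intervened variable's structural equation is replaced by its fixed value.
L = 3N - 2K + 4  [with N=-4, K=1]  = -10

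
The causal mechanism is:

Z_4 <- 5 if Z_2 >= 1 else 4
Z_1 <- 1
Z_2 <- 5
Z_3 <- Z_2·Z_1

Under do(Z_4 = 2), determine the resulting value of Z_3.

5

Under do(Z_4=2), the mechanism Z_4 <- 5 if Z_2 >= 1 else 4 is discarded; Z_4 is fixed at 2.
Since Z_3 is not a descendant of the intervened variable, it is unaffected.
Z_3 = Z_2·Z_1  [with Z_2=5, Z_1=1]  = 5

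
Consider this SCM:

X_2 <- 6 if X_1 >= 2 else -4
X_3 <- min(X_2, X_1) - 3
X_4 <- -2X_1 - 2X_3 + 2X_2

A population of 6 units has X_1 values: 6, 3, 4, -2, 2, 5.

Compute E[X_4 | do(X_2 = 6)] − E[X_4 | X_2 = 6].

The intervention sets X_2=6 in all 6 units regardless of X_1. Recomputing X_4 per unit gives -6, 6, 2, 26, 10, -2; average 6.
Conditioning on X_2=6 selects the 5 unit(s) with X_1 ∈ {6, 3, 4, 2, 5}. Their X_4 values: -6, 6, 2, 10, -2. Mean = 2.
Difference = 6 − 2 = 4.

4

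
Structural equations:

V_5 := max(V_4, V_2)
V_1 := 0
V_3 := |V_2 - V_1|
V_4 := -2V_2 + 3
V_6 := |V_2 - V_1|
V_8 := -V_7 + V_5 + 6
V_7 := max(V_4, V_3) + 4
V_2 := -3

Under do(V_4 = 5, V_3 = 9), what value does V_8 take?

The joint intervention fixes V_4 = 5, V_3 = 9, removing each variable's own equation.
V_5 = max(V_4, V_2)  [with V_4=5, V_2=-3]  = 5
V_7 = max(V_4, V_3) + 4  [with V_4=5, V_3=9]  = 13
V_8 = -V_7 + V_5 + 6  [with V_7=13, V_5=5]  = -2

-2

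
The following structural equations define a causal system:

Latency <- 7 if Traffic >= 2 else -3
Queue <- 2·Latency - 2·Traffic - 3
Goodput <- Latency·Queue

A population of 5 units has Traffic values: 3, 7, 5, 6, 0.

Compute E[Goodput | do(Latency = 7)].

18.2

Under do(Latency=7), Latency's equation is replaced by Latency=7 for every unit. Per-unit Goodput: 35, -21, 7, -7, 77. Mean = 18.2.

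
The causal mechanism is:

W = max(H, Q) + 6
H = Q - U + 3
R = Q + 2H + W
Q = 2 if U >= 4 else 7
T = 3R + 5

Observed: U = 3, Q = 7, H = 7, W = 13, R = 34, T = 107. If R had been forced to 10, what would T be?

35

The intervention breaks the incoming arrows to R: R = Q + 2H + W no longer applies, and R = 10.
T = 3R + 5  [with R=10]  = 35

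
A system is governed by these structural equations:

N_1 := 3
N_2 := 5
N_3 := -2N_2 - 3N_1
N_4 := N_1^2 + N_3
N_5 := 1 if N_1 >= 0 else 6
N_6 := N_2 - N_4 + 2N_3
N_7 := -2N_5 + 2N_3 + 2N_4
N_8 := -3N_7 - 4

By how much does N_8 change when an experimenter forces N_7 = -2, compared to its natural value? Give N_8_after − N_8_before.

-174

do(N_7=-2) replaces the equation N_7 := -2N_5 + 2N_3 + 2N_4 with the constant N_7 = -2.
N_8 = -3N_7 - 4  [with N_7=-2]  = 2
Without intervention: N_3 = -2N_2 - 3N_1  [with N_2=5, N_1=3]  = -19; N_4 = N_1^2 + N_3  [with N_1=3, N_3=-19]  = -10; N_5 = 1 if N_1 >= 0 else 6  [with N_1=3]  = 1; N_7 = -2N_5 + 2N_3 + 2N_4  [with N_5=1, N_3=-19, N_4=-10]  = -60; N_8 = -3N_7 - 4  [with N_7=-60]  = 176.
Change = 2 − 176 = -174.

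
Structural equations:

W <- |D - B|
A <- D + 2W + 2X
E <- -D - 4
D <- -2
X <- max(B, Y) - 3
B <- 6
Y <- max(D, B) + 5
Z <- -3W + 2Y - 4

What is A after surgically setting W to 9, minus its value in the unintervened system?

The intervention breaks the incoming arrows to W: W <- |D - B| no longer applies, and W = 9.
Y = max(D, B) + 5  [with D=-2, B=6]  = 11
X = max(B, Y) - 3  [with B=6, Y=11]  = 8
A = D + 2W + 2X  [with D=-2, W=9, X=8]  = 32
Without intervention: W = |D - B|  [with D=-2, B=6]  = 8; Y = max(D, B) + 5  [with D=-2, B=6]  = 11; X = max(B, Y) - 3  [with B=6, Y=11]  = 8; A = D + 2W + 2X  [with D=-2, W=8, X=8]  = 30.
Change = 32 − 30 = 2.

2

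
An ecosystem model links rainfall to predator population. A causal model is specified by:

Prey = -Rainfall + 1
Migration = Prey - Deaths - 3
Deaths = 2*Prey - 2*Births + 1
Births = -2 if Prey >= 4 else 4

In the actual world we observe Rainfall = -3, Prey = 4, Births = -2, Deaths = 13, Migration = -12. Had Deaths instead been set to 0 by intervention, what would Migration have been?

1

Intervening sets Deaths = 0 and removes its equation (Deaths = 2*Prey - 2*Births + 1).
Prey = -Rainfall + 1  [with Rainfall=-3]  = 4
Migration = Prey - Deaths - 3  [with Prey=4, Deaths=0]  = 1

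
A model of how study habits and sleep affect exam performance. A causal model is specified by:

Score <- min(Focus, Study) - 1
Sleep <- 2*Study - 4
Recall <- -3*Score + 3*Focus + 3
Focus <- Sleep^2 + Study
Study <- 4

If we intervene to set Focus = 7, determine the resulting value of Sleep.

Under do(Focus=7), the mechanism Focus <- Sleep^2 + Study is discarded; Focus is fixed at 7.
Since Sleep is not a descendant of the intervened variable, it is unaffected.
Sleep = 2*Study - 4  [with Study=4]  = 4

4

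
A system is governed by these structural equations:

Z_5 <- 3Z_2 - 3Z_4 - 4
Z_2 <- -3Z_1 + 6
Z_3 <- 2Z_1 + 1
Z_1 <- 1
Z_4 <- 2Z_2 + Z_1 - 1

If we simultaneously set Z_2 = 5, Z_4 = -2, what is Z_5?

Setting Z_2 = 5, Z_4 = -2 by intervention discards those variables' equations.
Z_5 = 3Z_2 - 3Z_4 - 4  [with Z_2=5, Z_4=-2]  = 17

17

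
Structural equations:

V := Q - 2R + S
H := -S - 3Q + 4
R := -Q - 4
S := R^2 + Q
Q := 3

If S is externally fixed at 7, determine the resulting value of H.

-12

do(S=7) replaces the equation S := R^2 + Q with the constant S = 7.
H = -S - 3Q + 4  [with S=7, Q=3]  = -12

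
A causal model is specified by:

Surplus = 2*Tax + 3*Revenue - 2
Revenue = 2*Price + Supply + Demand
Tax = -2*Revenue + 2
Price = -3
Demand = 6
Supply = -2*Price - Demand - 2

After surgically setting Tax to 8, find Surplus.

The intervention breaks the incoming arrows to Tax: Tax = -2*Revenue + 2 no longer applies, and Tax = 8.
Supply = -2*Price - Demand - 2  [with Price=-3, Demand=6]  = -2
Revenue = 2*Price + Supply + Demand  [with Price=-3, Supply=-2, Demand=6]  = -2
Surplus = 2*Tax + 3*Revenue - 2  [with Tax=8, Revenue=-2]  = 8

8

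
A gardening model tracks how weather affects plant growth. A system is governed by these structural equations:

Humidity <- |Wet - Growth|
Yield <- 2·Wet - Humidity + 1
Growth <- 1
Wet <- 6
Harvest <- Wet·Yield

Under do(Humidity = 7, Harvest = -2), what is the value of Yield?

6

The joint intervention fixes Humidity = 7, Harvest = -2, removing each variable's own equation.
Yield = 2·Wet - Humidity + 1  [with Wet=6, Humidity=7]  = 6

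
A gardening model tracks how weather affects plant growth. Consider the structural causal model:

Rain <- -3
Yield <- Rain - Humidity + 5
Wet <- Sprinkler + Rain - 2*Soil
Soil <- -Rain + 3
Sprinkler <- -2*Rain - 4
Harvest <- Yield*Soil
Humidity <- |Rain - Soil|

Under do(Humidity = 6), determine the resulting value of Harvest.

-24

Under do(Humidity=6), the mechanism Humidity <- |Rain - Soil| is discarded; Humidity is fixed at 6.
Soil = -Rain + 3  [with Rain=-3]  = 6
Yield = Rain - Humidity + 5  [with Rain=-3, Humidity=6]  = -4
Harvest = Yield*Soil  [with Yield=-4, Soil=6]  = -24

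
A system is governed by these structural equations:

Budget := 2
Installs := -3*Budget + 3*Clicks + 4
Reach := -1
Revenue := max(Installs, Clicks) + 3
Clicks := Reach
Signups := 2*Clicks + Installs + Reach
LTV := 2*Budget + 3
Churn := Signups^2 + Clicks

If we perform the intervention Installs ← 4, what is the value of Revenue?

The intervention breaks the incoming arrows to Installs: Installs := -3*Budget + 3*Clicks + 4 no longer applies, and Installs = 4.
Clicks = Reach  [with Reach=-1]  = -1
Revenue = max(Installs, Clicks) + 3  [with Installs=4, Clicks=-1]  = 7

7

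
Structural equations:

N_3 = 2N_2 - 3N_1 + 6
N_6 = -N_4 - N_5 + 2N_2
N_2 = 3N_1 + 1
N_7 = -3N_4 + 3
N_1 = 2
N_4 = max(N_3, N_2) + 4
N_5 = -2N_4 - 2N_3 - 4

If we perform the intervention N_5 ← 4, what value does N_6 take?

The intervention breaks the incoming arrows to N_5: N_5 = -2N_4 - 2N_3 - 4 no longer applies, and N_5 = 4.
N_2 = 3N_1 + 1  [with N_1=2]  = 7
N_3 = 2N_2 - 3N_1 + 6  [with N_2=7, N_1=2]  = 14
N_4 = max(N_3, N_2) + 4  [with N_3=14, N_2=7]  = 18
N_6 = -N_4 - N_5 + 2N_2  [with N_4=18, N_5=4, N_2=7]  = -8

-8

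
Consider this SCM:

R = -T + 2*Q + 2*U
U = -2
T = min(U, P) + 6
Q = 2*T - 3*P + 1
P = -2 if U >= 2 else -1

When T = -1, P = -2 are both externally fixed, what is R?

Setting T = -1, P = -2 by intervention discards those variables' equations.
Q = 2*T - 3*P + 1  [with T=-1, P=-2]  = 5
R = -T + 2*Q + 2*U  [with T=-1, Q=5, U=-2]  = 7

7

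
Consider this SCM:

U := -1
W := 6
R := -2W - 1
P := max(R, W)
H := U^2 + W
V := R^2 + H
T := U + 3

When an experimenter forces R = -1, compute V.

The intervention breaks the incoming arrows to R: R := -2W - 1 no longer applies, and R = -1.
H = U^2 + W  [with U=-1, W=6]  = 7
V = R^2 + H  [with R=-1, H=7]  = 8

8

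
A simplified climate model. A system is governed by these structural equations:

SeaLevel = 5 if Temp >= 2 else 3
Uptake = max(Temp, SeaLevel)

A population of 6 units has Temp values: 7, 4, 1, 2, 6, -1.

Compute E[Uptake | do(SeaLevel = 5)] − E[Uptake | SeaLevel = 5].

-0.25

Under do(SeaLevel=5), SeaLevel's equation is replaced by SeaLevel=5 for every unit. Per-unit Uptake: 7, 5, 5, 5, 6, 5. Mean = 5.5.
E[Uptake|SeaLevel=5] averages over only the 4 units with SeaLevel=5 (Temp = 7, 4, 2, 6): Uptake = 7, 5, 5, 6, mean 5.75.
Difference = 5.5 − 5.75 = -0.25.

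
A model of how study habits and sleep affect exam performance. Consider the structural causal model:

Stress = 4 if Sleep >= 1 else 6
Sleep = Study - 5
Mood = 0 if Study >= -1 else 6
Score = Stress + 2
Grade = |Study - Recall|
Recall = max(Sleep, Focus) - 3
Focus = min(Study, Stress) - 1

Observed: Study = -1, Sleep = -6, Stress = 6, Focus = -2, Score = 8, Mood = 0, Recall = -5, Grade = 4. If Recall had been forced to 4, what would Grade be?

5

do(Recall=4) replaces the equation Recall = max(Sleep, Focus) - 3 with the constant Recall = 4.
Grade = |Study - Recall|  [with Study=-1, Recall=4]  = 5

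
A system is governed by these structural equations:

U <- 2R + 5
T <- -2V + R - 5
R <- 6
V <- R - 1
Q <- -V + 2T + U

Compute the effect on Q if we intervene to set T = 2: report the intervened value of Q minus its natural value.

22

do(T=2) replaces the equation T <- -2V + R - 5 with the constant T = 2.
V = R - 1  [with R=6]  = 5
U = 2R + 5  [with R=6]  = 17
Q = -V + 2T + U  [with V=5, T=2, U=17]  = 16
Without intervention: V = R - 1  [with R=6]  = 5; T = -2V + R - 5  [with V=5, R=6]  = -9; U = 2R + 5  [with R=6]  = 17; Q = -V + 2T + U  [with V=5, T=-9, U=17]  = -6.
Change = 16 − (-6) = 22.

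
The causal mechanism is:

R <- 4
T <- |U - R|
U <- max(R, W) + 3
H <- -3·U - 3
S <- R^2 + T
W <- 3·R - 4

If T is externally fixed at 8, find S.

24

The intervention breaks the incoming arrows to T: T <- |U - R| no longer applies, and T = 8.
S = R^2 + T  [with R=4, T=8]  = 24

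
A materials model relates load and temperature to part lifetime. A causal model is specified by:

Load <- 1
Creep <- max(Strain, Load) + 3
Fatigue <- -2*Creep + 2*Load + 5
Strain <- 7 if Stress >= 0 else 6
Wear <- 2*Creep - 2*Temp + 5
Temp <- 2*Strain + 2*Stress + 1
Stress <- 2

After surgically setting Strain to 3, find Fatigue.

The intervention breaks the incoming arrows to Strain: Strain <- 7 if Stress >= 0 else 6 no longer applies, and Strain = 3.
Creep = max(Strain, Load) + 3  [with Strain=3, Load=1]  = 6
Fatigue = -2*Creep + 2*Load + 5  [with Creep=6, Load=1]  = -5

-5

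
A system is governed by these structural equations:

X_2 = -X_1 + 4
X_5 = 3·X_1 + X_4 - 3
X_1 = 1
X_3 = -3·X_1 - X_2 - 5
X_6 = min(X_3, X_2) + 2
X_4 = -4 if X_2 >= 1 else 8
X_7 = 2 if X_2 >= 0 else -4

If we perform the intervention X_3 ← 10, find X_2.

Under do(X_3=10), the mechanism X_3 = -3·X_1 - X_2 - 5 is discarded; X_3 is fixed at 10.
Since X_2 is not a descendant of the intervened variable, it is unaffected.
X_2 = -X_1 + 4  [with X_1=1]  = 3

3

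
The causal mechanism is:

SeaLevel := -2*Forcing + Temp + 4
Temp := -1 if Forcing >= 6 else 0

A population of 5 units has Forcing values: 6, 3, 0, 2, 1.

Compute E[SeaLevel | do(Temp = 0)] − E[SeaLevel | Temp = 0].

Under do(Temp=0), Temp's equation is replaced by Temp=0 for every unit. Per-unit SeaLevel: -8, -2, 4, 0, 2. Mean = -0.8.
E[SeaLevel|Temp=0] averages over only the 4 units with Temp=0 (Forcing = 3, 0, 2, 1): SeaLevel = -2, 4, 0, 2, mean 1.
Difference = -0.8 − 1 = -1.8.

-1.8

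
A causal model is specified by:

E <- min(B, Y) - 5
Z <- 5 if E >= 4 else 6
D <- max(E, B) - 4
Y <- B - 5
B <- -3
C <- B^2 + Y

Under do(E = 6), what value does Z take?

do(E=6) replaces the equation E <- min(B, Y) - 5 with the constant E = 6.
Z = 5 if E >= 4 else 6  [with E=6]  = 5

5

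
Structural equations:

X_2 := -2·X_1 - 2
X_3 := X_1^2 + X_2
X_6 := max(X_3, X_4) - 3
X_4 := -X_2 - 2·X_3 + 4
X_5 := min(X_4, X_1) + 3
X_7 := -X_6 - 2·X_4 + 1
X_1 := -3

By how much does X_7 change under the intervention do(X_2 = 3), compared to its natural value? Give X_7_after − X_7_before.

-5

Under do(X_2=3), the mechanism X_2 := -2·X_1 - 2 is discarded; X_2 is fixed at 3.
X_3 = X_1^2 + X_2  [with X_1=-3, X_2=3]  = 12
X_4 = -X_2 - 2·X_3 + 4  [with X_2=3, X_3=12]  = -23
X_6 = max(X_3, X_4) - 3  [with X_3=12, X_4=-23]  = 9
X_7 = -X_6 - 2·X_4 + 1  [with X_6=9, X_4=-23]  = 38
Without intervention: X_2 = -2·X_1 - 2  [with X_1=-3]  = 4; X_3 = X_1^2 + X_2  [with X_1=-3, X_2=4]  = 13; X_4 = -X_2 - 2·X_3 + 4  [with X_2=4, X_3=13]  = -26; X_6 = max(X_3, X_4) - 3  [with X_3=13, X_4=-26]  = 10; X_7 = -X_6 - 2·X_4 + 1  [with X_6=10, X_4=-26]  = 43.
Change = 38 − 43 = -5.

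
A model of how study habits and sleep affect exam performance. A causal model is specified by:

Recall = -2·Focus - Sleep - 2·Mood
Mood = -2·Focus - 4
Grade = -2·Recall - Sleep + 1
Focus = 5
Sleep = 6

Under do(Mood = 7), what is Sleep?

6

Under do(Mood=7), the mechanism Mood = -2·Focus - 4 is discarded; Mood is fixed at 7.
Sleep is not downstream of the intervention, so its value is determined by the original equations.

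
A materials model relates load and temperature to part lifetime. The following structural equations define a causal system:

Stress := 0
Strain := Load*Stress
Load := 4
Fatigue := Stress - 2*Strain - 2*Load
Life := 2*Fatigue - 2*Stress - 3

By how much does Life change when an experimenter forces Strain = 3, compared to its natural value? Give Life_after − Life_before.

do(Strain=3) replaces the equation Strain := Load*Stress with the constant Strain = 3.
Fatigue = Stress - 2*Strain - 2*Load  [with Stress=0, Strain=3, Load=4]  = -14
Life = 2*Fatigue - 2*Stress - 3  [with Fatigue=-14, Stress=0]  = -31
Without intervention: Strain = Load*Stress  [with Load=4, Stress=0]  = 0; Fatigue = Stress - 2*Strain - 2*Load  [with Stress=0, Strain=0, Load=4]  = -8; Life = 2*Fatigue - 2*Stress - 3  [with Fatigue=-8, Stress=0]  = -19.
Change = -31 − (-19) = -12.

-12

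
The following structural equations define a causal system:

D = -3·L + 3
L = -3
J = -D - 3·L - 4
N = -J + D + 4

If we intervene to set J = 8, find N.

8

The intervention breaks the incoming arrows to J: J = -D - 3·L - 4 no longer applies, and J = 8.
D = -3·L + 3  [with L=-3]  = 12
N = -J + D + 4  [with J=8, D=12]  = 8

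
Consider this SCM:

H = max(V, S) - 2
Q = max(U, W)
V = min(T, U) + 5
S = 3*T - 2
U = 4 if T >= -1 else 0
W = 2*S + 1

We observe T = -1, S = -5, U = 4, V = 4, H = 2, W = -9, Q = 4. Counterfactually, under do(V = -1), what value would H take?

-3

Intervening sets V = -1 and removes its equation (V = min(T, U) + 5).
S = 3*T - 2  [with T=-1]  = -5
H = max(V, S) - 2  [with V=-1, S=-5]  = -3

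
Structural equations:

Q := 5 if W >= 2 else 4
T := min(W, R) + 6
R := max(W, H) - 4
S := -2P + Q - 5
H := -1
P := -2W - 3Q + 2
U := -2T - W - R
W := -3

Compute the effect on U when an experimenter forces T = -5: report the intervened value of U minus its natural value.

Intervening sets T = -5 and removes its equation (T := min(W, R) + 6).
R = max(W, H) - 4  [with W=-3, H=-1]  = -5
U = -2T - W - R  [with T=-5, W=-3, R=-5]  = 18
Without intervention: R = max(W, H) - 4  [with W=-3, H=-1]  = -5; T = min(W, R) + 6  [with W=-3, R=-5]  = 1; U = -2T - W - R  [with T=1, W=-3, R=-5]  = 6.
Change = 18 − 6 = 12.

12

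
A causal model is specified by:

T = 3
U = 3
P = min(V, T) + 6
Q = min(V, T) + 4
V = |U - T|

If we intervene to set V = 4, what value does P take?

9

The intervention breaks the incoming arrows to V: V = |U - T| no longer applies, and V = 4.
P = min(V, T) + 6  [with V=4, T=3]  = 9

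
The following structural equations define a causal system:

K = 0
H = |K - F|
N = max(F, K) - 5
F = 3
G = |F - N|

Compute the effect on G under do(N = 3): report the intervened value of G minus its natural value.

-5

Intervening sets N = 3 and removes its equation (N = max(F, K) - 5).
G = |F - N|  [with F=3, N=3]  = 0
Without intervention: N = max(F, K) - 5  [with F=3, K=0]  = -2; G = |F - N|  [with F=3, N=-2]  = 5.
Change = 0 − 5 = -5.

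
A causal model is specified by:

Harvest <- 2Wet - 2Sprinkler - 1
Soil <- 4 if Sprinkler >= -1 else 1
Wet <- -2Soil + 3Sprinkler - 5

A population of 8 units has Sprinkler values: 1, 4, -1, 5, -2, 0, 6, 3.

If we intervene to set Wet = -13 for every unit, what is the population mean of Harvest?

-31

Every unit gets Wet=-13 under the intervention. Harvest values become -29, -35, -25, -37, -23, -27, -39, -33; E[Harvest|do(Wet=-13)] = -31.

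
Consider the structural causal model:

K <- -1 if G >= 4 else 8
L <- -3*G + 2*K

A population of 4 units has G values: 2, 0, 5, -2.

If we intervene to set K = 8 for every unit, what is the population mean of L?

The intervention sets K=8 in all 4 units regardless of G. Recomputing L per unit gives 10, 16, 1, 22; average 12.25.

12.25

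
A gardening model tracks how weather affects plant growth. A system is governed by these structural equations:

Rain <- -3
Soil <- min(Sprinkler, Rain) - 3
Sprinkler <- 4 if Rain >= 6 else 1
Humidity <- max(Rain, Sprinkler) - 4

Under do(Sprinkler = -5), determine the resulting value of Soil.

-8

The intervention breaks the incoming arrows to Sprinkler: Sprinkler <- 4 if Rain >= 6 else 1 no longer applies, and Sprinkler = -5.
Soil = min(Sprinkler, Rain) - 3  [with Sprinkler=-5, Rain=-3]  = -8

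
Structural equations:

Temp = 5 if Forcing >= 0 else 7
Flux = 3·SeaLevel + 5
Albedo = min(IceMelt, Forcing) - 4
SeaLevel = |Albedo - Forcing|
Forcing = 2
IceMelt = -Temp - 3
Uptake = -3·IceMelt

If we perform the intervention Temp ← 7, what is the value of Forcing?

2

Under do(Temp=7), the mechanism Temp = 5 if Forcing >= 0 else 7 is discarded; Temp is fixed at 7.
Forcing is not downstream of the intervention, so its value is determined by the original equations.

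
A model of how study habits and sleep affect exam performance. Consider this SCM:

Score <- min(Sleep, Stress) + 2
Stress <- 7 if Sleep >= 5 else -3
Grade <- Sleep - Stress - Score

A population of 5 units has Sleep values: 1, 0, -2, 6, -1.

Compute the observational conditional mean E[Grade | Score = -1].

3.5

Observing Score=-1 restricts to units where Score's equation naturally yields -1: Sleep ∈ {1, 0, -2, -1}. In that subpopulation Grade = 5, 4, 2, 3, mean 3.5.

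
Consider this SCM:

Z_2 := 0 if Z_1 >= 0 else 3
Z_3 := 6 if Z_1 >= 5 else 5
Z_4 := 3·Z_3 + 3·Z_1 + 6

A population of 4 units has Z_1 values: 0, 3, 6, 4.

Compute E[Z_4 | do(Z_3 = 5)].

30.75

Every unit gets Z_3=5 under the intervention. Z_4 values become 21, 30, 39, 33; E[Z_4|do(Z_3=5)] = 30.75.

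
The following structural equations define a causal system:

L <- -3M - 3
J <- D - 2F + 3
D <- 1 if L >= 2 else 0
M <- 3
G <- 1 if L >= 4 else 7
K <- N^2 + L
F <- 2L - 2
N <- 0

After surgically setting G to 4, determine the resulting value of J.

do(G=4) replaces the equation G <- 1 if L >= 4 else 7 with the constant G = 4.
J is not downstream of the intervention, so its value is determined by the original equations.
L = -3M - 3  [with M=3]  = -12
F = 2L - 2  [with L=-12]  = -26
D = 1 if L >= 2 else 0  [with L=-12]  = 0
J = D - 2F + 3  [with D=0, F=-26]  = 55

55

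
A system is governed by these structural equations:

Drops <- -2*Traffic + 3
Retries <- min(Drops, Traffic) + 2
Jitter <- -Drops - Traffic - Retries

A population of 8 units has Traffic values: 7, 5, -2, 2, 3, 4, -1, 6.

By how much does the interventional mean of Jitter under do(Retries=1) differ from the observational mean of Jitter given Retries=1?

do(Retries=1) breaks Retries's dependence on Traffic. With Retries=1 fixed, Jitter across the units is 3, 1, -6, -2, -1, 0, -5, 2, mean -1.
Conditioning on Retries=1 selects the 2 unit(s) with Traffic ∈ {2, -1}. Their Jitter values: -2, -5. Mean = -3.5.
Difference = -1 − (-3.5) = 2.5.

2.5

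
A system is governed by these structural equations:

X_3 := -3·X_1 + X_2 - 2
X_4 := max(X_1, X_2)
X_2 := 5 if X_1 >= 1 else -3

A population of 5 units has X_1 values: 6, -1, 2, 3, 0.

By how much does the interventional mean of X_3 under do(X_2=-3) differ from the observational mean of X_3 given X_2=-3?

The intervention sets X_2=-3 in all 5 units regardless of X_1. Recomputing X_3 per unit gives -23, -2, -11, -14, -5; average -11.
Conditioning on X_2=-3 selects the 2 unit(s) with X_1 ∈ {-1, 0}. Their X_3 values: -2, -5. Mean = -3.5.
Difference = -11 − (-3.5) = -7.5.

-7.5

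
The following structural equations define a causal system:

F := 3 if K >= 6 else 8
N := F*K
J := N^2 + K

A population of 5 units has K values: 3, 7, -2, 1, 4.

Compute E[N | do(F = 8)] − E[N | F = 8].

Under do(F=8), F's equation is replaced by F=8 for every unit. Per-unit N: 24, 56, -16, 8, 32. Mean = 20.8.
Conditioning on F=8 selects the 4 unit(s) with K ∈ {3, -2, 1, 4}. Their N values: 24, -16, 8, 32. Mean = 12.
Difference = 20.8 − 12 = 8.8.

8.8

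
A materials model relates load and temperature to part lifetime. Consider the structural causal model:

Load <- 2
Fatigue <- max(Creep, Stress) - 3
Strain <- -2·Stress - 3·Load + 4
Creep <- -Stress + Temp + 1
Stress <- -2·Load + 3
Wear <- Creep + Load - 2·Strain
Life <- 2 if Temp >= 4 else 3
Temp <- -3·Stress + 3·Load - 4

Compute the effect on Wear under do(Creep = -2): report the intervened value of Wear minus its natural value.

The intervention breaks the incoming arrows to Creep: Creep <- -Stress + Temp + 1 no longer applies, and Creep = -2.
Stress = -2·Load + 3  [with Load=2]  = -1
Strain = -2·Stress - 3·Load + 4  [with Stress=-1, Load=2]  = 0
Wear = Creep + Load - 2·Strain  [with Creep=-2, Load=2, Strain=0]  = 0
Without intervention: Stress = -2·Load + 3  [with Load=2]  = -1; Strain = -2·Stress - 3·Load + 4  [with Stress=-1, Load=2]  = 0; Temp = -3·Stress + 3·Load - 4  [with Stress=-1, Load=2]  = 5; Creep = -Stress + Temp + 1  [with Stress=-1, Temp=5]  = 7; Wear = Creep + Load - 2·Strain  [with Creep=7, Load=2, Strain=0]  = 9.
Change = 0 − 9 = -9.

-9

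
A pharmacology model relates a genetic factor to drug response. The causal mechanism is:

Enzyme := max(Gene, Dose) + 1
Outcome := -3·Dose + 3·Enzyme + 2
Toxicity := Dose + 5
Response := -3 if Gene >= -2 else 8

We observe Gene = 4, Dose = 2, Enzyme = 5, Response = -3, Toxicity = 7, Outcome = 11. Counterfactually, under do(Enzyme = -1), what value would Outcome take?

-7

The intervention breaks the incoming arrows to Enzyme: Enzyme := max(Gene, Dose) + 1 no longer applies, and Enzyme = -1.
Outcome = -3·Dose + 3·Enzyme + 2  [with Dose=2, Enzyme=-1]  = -7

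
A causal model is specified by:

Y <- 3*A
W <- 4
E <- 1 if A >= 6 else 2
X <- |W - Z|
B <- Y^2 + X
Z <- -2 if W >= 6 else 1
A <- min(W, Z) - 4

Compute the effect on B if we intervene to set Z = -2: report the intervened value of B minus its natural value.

Under do(Z=-2), the mechanism Z <- -2 if W >= 6 else 1 is discarded; Z is fixed at -2.
A = min(W, Z) - 4  [with W=4, Z=-2]  = -6
Y = 3*A  [with A=-6]  = -18
X = |W - Z|  [with W=4, Z=-2]  = 6
B = Y^2 + X  [with Y=-18, X=6]  = 330
Without intervention: Z = -2 if W >= 6 else 1  [with W=4]  = 1; A = min(W, Z) - 4  [with W=4, Z=1]  = -3; Y = 3*A  [with A=-3]  = -9; X = |W - Z|  [with W=4, Z=1]  = 3; B = Y^2 + X  [with Y=-9, X=3]  = 84.
Change = 330 − 84 = 246.

246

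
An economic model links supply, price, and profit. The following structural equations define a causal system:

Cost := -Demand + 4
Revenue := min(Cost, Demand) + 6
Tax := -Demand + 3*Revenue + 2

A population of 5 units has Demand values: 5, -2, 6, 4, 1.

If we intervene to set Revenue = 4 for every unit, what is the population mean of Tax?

The intervention sets Revenue=4 in all 5 units regardless of Demand. Recomputing Tax per unit gives 9, 16, 8, 10, 13; average 11.2.

11.2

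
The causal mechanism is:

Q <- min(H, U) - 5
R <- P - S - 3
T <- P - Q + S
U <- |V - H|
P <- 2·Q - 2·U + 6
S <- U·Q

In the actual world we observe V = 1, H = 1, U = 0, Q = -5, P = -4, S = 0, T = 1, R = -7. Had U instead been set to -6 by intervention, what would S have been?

The intervention breaks the incoming arrows to U: U <- |V - H| no longer applies, and U = -6.
Q = min(H, U) - 5  [with H=1, U=-6]  = -11
S = U·Q  [with U=-6, Q=-11]  = 66

66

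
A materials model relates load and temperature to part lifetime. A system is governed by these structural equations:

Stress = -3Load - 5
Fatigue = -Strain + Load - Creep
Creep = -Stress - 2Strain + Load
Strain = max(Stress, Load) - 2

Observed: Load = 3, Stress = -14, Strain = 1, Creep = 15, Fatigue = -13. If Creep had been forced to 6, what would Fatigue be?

-4

Intervening sets Creep = 6 and removes its equation (Creep = -Stress - 2Strain + Load).
Stress = -3Load - 5  [with Load=3]  = -14
Strain = max(Stress, Load) - 2  [with Stress=-14, Load=3]  = 1
Fatigue = -Strain + Load - Creep  [with Strain=1, Load=3, Creep=6]  = -4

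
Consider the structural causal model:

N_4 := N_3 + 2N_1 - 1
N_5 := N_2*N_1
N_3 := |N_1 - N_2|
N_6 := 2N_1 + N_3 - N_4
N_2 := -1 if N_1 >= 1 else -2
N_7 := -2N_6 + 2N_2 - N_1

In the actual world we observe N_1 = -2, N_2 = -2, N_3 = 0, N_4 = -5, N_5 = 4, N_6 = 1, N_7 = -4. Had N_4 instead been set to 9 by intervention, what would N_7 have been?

The intervention breaks the incoming arrows to N_4: N_4 := N_3 + 2N_1 - 1 no longer applies, and N_4 = 9.
N_2 = -1 if N_1 >= 1 else -2  [with N_1=-2]  = -2
N_3 = |N_1 - N_2|  [with N_1=-2, N_2=-2]  = 0
N_6 = 2N_1 + N_3 - N_4  [with N_1=-2, N_3=0, N_4=9]  = -13
N_7 = -2N_6 + 2N_2 - N_1  [with N_6=-13, N_2=-2, N_1=-2]  = 24

24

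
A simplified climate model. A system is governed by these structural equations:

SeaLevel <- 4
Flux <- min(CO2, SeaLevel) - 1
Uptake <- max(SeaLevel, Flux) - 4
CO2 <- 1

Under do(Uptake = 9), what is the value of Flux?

0

Under do(Uptake=9), the mechanism Uptake <- max(SeaLevel, Flux) - 4 is discarded; Uptake is fixed at 9.
Since Flux is not a descendant of the intervened variable, it is unaffected.
Flux = min(CO2, SeaLevel) - 1  [with CO2=1, SeaLevel=4]  = 0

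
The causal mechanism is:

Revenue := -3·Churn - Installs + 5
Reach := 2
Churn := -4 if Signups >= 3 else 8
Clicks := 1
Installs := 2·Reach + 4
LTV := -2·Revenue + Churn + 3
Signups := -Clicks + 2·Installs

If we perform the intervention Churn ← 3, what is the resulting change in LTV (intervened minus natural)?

49

Under do(Churn=3), the mechanism Churn := -4 if Signups >= 3 else 8 is discarded; Churn is fixed at 3.
Installs = 2·Reach + 4  [with Reach=2]  = 8
Revenue = -3·Churn - Installs + 5  [with Churn=3, Installs=8]  = -12
LTV = -2·Revenue + Churn + 3  [with Revenue=-12, Churn=3]  = 30
Without intervention: Installs = 2·Reach + 4  [with Reach=2]  = 8; Signups = -Clicks + 2·Installs  [with Clicks=1, Installs=8]  = 15; Churn = -4 if Signups >= 3 else 8  [with Signups=15]  = -4; Revenue = -3·Churn - Installs + 5  [with Churn=-4, Installs=8]  = 9; LTV = -2·Revenue + Churn + 3  [with Revenue=9, Churn=-4]  = -19.
Change = 30 − (-19) = 49.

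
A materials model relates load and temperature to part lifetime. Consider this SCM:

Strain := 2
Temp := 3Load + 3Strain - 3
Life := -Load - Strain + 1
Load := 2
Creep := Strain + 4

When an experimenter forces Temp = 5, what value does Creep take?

The intervention breaks the incoming arrows to Temp: Temp := 3Load + 3Strain - 3 no longer applies, and Temp = 5.
Creep is not downstream of the intervention, so its value is determined by the original equations.
Creep = Strain + 4  [with Strain=2]  = 6

6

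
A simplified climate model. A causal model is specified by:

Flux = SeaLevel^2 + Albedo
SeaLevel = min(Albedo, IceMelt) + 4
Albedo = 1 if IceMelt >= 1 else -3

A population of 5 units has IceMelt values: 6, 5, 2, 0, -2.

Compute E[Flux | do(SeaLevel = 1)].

Under do(SeaLevel=1), SeaLevel's equation is replaced by SeaLevel=1 for every unit. Per-unit Flux: 2, 2, 2, -2, -2. Mean = 0.4.

0.4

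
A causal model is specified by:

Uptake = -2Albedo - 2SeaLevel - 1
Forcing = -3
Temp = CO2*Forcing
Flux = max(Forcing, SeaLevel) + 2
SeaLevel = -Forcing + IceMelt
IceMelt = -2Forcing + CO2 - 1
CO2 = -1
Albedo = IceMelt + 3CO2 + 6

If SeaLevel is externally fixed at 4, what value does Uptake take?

Intervening sets SeaLevel = 4 and removes its equation (SeaLevel = -Forcing + IceMelt).
IceMelt = -2Forcing + CO2 - 1  [with Forcing=-3, CO2=-1]  = 4
Albedo = IceMelt + 3CO2 + 6  [with IceMelt=4, CO2=-1]  = 7
Uptake = -2Albedo - 2SeaLevel - 1  [with Albedo=7, SeaLevel=4]  = -23

-23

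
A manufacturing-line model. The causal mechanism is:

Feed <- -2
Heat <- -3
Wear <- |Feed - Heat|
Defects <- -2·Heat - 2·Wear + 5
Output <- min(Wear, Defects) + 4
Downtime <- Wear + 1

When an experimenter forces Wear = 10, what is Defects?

The intervention breaks the incoming arrows to Wear: Wear <- |Feed - Heat| no longer applies, and Wear = 10.
Defects = -2·Heat - 2·Wear + 5  [with Heat=-3, Wear=10]  = -9

-9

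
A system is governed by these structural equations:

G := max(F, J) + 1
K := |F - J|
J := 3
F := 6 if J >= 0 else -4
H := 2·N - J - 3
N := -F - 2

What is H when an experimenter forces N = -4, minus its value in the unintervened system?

8

Under do(N=-4), the mechanism N := -F - 2 is discarded; N is fixed at -4.
H = 2·N - J - 3  [with N=-4, J=3]  = -14
Without intervention: F = 6 if J >= 0 else -4  [with J=3]  = 6; N = -F - 2  [with F=6]  = -8; H = 2·N - J - 3  [with N=-8, J=3]  = -22.
Change = -14 − (-22) = 8.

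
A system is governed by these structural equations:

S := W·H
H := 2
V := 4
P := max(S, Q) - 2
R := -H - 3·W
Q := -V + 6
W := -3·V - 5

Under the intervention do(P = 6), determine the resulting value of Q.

do(P=6) replaces the equation P := max(S, Q) - 2 with the constant P = 6.
No directed path runs from P to Q, so Q keeps its natural value.
Q = -V + 6  [with V=4]  = 2

2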